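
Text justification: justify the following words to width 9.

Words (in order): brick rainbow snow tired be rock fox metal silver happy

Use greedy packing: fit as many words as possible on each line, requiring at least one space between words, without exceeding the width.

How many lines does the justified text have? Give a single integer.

Answer: 8

Derivation:
Line 1: ['brick'] (min_width=5, slack=4)
Line 2: ['rainbow'] (min_width=7, slack=2)
Line 3: ['snow'] (min_width=4, slack=5)
Line 4: ['tired', 'be'] (min_width=8, slack=1)
Line 5: ['rock', 'fox'] (min_width=8, slack=1)
Line 6: ['metal'] (min_width=5, slack=4)
Line 7: ['silver'] (min_width=6, slack=3)
Line 8: ['happy'] (min_width=5, slack=4)
Total lines: 8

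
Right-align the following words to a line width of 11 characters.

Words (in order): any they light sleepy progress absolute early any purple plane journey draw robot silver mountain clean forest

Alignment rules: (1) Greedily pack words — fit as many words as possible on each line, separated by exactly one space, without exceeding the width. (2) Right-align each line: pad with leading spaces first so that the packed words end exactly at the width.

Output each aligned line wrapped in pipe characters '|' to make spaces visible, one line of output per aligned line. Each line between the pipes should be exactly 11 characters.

Line 1: ['any', 'they'] (min_width=8, slack=3)
Line 2: ['light'] (min_width=5, slack=6)
Line 3: ['sleepy'] (min_width=6, slack=5)
Line 4: ['progress'] (min_width=8, slack=3)
Line 5: ['absolute'] (min_width=8, slack=3)
Line 6: ['early', 'any'] (min_width=9, slack=2)
Line 7: ['purple'] (min_width=6, slack=5)
Line 8: ['plane'] (min_width=5, slack=6)
Line 9: ['journey'] (min_width=7, slack=4)
Line 10: ['draw', 'robot'] (min_width=10, slack=1)
Line 11: ['silver'] (min_width=6, slack=5)
Line 12: ['mountain'] (min_width=8, slack=3)
Line 13: ['clean'] (min_width=5, slack=6)
Line 14: ['forest'] (min_width=6, slack=5)

Answer: |   any they|
|      light|
|     sleepy|
|   progress|
|   absolute|
|  early any|
|     purple|
|      plane|
|    journey|
| draw robot|
|     silver|
|   mountain|
|      clean|
|     forest|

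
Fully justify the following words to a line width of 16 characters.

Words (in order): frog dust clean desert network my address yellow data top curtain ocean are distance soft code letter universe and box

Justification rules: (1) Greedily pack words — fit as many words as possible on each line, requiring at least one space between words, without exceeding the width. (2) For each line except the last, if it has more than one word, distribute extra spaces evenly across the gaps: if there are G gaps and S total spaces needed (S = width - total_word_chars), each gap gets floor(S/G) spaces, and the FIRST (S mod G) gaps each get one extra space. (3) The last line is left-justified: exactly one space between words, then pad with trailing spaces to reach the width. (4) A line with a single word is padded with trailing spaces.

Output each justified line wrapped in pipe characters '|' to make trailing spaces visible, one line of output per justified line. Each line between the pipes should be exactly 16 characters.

Line 1: ['frog', 'dust', 'clean'] (min_width=15, slack=1)
Line 2: ['desert', 'network'] (min_width=14, slack=2)
Line 3: ['my', 'address'] (min_width=10, slack=6)
Line 4: ['yellow', 'data', 'top'] (min_width=15, slack=1)
Line 5: ['curtain', 'ocean'] (min_width=13, slack=3)
Line 6: ['are', 'distance'] (min_width=12, slack=4)
Line 7: ['soft', 'code', 'letter'] (min_width=16, slack=0)
Line 8: ['universe', 'and', 'box'] (min_width=16, slack=0)

Answer: |frog  dust clean|
|desert   network|
|my       address|
|yellow  data top|
|curtain    ocean|
|are     distance|
|soft code letter|
|universe and box|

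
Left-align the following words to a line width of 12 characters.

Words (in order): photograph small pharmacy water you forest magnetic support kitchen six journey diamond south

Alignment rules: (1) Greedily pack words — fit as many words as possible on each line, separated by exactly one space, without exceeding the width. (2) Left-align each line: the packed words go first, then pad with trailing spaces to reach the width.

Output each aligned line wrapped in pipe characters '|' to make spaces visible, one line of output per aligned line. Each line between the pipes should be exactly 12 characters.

Answer: |photograph  |
|small       |
|pharmacy    |
|water you   |
|forest      |
|magnetic    |
|support     |
|kitchen six |
|journey     |
|diamond     |
|south       |

Derivation:
Line 1: ['photograph'] (min_width=10, slack=2)
Line 2: ['small'] (min_width=5, slack=7)
Line 3: ['pharmacy'] (min_width=8, slack=4)
Line 4: ['water', 'you'] (min_width=9, slack=3)
Line 5: ['forest'] (min_width=6, slack=6)
Line 6: ['magnetic'] (min_width=8, slack=4)
Line 7: ['support'] (min_width=7, slack=5)
Line 8: ['kitchen', 'six'] (min_width=11, slack=1)
Line 9: ['journey'] (min_width=7, slack=5)
Line 10: ['diamond'] (min_width=7, slack=5)
Line 11: ['south'] (min_width=5, slack=7)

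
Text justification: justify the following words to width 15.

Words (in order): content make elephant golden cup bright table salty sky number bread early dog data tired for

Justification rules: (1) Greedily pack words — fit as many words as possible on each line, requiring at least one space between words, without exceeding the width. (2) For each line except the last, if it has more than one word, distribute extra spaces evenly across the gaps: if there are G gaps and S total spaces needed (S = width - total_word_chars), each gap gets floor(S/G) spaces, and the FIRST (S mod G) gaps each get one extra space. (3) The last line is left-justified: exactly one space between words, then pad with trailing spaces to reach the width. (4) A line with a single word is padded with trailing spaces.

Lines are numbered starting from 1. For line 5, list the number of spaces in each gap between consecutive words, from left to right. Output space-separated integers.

Answer: 4

Derivation:
Line 1: ['content', 'make'] (min_width=12, slack=3)
Line 2: ['elephant', 'golden'] (min_width=15, slack=0)
Line 3: ['cup', 'bright'] (min_width=10, slack=5)
Line 4: ['table', 'salty', 'sky'] (min_width=15, slack=0)
Line 5: ['number', 'bread'] (min_width=12, slack=3)
Line 6: ['early', 'dog', 'data'] (min_width=14, slack=1)
Line 7: ['tired', 'for'] (min_width=9, slack=6)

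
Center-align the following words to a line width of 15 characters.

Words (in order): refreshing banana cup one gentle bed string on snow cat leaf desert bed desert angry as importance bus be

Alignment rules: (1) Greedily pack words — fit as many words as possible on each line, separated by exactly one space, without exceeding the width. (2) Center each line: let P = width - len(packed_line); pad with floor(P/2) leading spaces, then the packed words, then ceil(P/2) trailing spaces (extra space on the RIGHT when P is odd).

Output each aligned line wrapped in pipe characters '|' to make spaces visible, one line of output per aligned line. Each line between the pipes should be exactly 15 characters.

Line 1: ['refreshing'] (min_width=10, slack=5)
Line 2: ['banana', 'cup', 'one'] (min_width=14, slack=1)
Line 3: ['gentle', 'bed'] (min_width=10, slack=5)
Line 4: ['string', 'on', 'snow'] (min_width=14, slack=1)
Line 5: ['cat', 'leaf', 'desert'] (min_width=15, slack=0)
Line 6: ['bed', 'desert'] (min_width=10, slack=5)
Line 7: ['angry', 'as'] (min_width=8, slack=7)
Line 8: ['importance', 'bus'] (min_width=14, slack=1)
Line 9: ['be'] (min_width=2, slack=13)

Answer: |  refreshing   |
|banana cup one |
|  gentle bed   |
|string on snow |
|cat leaf desert|
|  bed desert   |
|   angry as    |
|importance bus |
|      be       |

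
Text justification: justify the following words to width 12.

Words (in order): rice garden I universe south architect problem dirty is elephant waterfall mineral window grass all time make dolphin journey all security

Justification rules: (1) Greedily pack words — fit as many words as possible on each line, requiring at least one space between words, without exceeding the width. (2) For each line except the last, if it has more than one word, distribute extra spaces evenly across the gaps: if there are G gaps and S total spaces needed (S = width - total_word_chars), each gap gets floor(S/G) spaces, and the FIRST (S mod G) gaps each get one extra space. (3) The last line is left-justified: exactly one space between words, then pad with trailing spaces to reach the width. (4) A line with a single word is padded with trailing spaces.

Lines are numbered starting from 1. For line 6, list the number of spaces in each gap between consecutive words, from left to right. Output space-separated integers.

Answer: 5

Derivation:
Line 1: ['rice', 'garden'] (min_width=11, slack=1)
Line 2: ['I', 'universe'] (min_width=10, slack=2)
Line 3: ['south'] (min_width=5, slack=7)
Line 4: ['architect'] (min_width=9, slack=3)
Line 5: ['problem'] (min_width=7, slack=5)
Line 6: ['dirty', 'is'] (min_width=8, slack=4)
Line 7: ['elephant'] (min_width=8, slack=4)
Line 8: ['waterfall'] (min_width=9, slack=3)
Line 9: ['mineral'] (min_width=7, slack=5)
Line 10: ['window', 'grass'] (min_width=12, slack=0)
Line 11: ['all', 'time'] (min_width=8, slack=4)
Line 12: ['make', 'dolphin'] (min_width=12, slack=0)
Line 13: ['journey', 'all'] (min_width=11, slack=1)
Line 14: ['security'] (min_width=8, slack=4)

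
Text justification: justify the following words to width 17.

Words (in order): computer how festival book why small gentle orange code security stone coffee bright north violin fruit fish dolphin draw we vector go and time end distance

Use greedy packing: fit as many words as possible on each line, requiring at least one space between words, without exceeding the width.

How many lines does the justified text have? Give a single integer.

Answer: 11

Derivation:
Line 1: ['computer', 'how'] (min_width=12, slack=5)
Line 2: ['festival', 'book', 'why'] (min_width=17, slack=0)
Line 3: ['small', 'gentle'] (min_width=12, slack=5)
Line 4: ['orange', 'code'] (min_width=11, slack=6)
Line 5: ['security', 'stone'] (min_width=14, slack=3)
Line 6: ['coffee', 'bright'] (min_width=13, slack=4)
Line 7: ['north', 'violin'] (min_width=12, slack=5)
Line 8: ['fruit', 'fish'] (min_width=10, slack=7)
Line 9: ['dolphin', 'draw', 'we'] (min_width=15, slack=2)
Line 10: ['vector', 'go', 'and'] (min_width=13, slack=4)
Line 11: ['time', 'end', 'distance'] (min_width=17, slack=0)
Total lines: 11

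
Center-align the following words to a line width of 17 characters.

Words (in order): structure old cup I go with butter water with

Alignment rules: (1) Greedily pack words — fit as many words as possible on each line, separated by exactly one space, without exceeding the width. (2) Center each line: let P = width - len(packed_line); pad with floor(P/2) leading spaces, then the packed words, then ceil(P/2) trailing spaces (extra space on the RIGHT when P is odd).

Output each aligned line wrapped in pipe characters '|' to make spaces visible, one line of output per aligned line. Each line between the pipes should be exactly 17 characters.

Answer: |structure old cup|
|I go with butter |
|   water with    |

Derivation:
Line 1: ['structure', 'old', 'cup'] (min_width=17, slack=0)
Line 2: ['I', 'go', 'with', 'butter'] (min_width=16, slack=1)
Line 3: ['water', 'with'] (min_width=10, slack=7)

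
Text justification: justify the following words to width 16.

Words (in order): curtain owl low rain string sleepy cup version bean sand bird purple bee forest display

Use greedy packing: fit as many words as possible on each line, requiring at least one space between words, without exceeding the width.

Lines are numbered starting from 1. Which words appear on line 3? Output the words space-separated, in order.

Line 1: ['curtain', 'owl', 'low'] (min_width=15, slack=1)
Line 2: ['rain', 'string'] (min_width=11, slack=5)
Line 3: ['sleepy', 'cup'] (min_width=10, slack=6)
Line 4: ['version', 'bean'] (min_width=12, slack=4)
Line 5: ['sand', 'bird', 'purple'] (min_width=16, slack=0)
Line 6: ['bee', 'forest'] (min_width=10, slack=6)
Line 7: ['display'] (min_width=7, slack=9)

Answer: sleepy cup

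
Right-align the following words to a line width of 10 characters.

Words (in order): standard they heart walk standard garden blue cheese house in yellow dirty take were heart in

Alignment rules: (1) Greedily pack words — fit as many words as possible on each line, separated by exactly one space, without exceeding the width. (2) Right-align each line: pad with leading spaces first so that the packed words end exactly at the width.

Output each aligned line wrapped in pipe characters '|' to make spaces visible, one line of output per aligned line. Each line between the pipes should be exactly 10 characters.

Answer: |  standard|
|they heart|
|      walk|
|  standard|
|    garden|
|      blue|
|    cheese|
|  house in|
|    yellow|
|dirty take|
|were heart|
|        in|

Derivation:
Line 1: ['standard'] (min_width=8, slack=2)
Line 2: ['they', 'heart'] (min_width=10, slack=0)
Line 3: ['walk'] (min_width=4, slack=6)
Line 4: ['standard'] (min_width=8, slack=2)
Line 5: ['garden'] (min_width=6, slack=4)
Line 6: ['blue'] (min_width=4, slack=6)
Line 7: ['cheese'] (min_width=6, slack=4)
Line 8: ['house', 'in'] (min_width=8, slack=2)
Line 9: ['yellow'] (min_width=6, slack=4)
Line 10: ['dirty', 'take'] (min_width=10, slack=0)
Line 11: ['were', 'heart'] (min_width=10, slack=0)
Line 12: ['in'] (min_width=2, slack=8)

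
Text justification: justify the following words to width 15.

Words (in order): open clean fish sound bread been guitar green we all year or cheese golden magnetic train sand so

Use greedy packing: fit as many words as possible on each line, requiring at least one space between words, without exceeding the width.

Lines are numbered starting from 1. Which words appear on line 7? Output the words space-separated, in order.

Line 1: ['open', 'clean', 'fish'] (min_width=15, slack=0)
Line 2: ['sound', 'bread'] (min_width=11, slack=4)
Line 3: ['been', 'guitar'] (min_width=11, slack=4)
Line 4: ['green', 'we', 'all'] (min_width=12, slack=3)
Line 5: ['year', 'or', 'cheese'] (min_width=14, slack=1)
Line 6: ['golden', 'magnetic'] (min_width=15, slack=0)
Line 7: ['train', 'sand', 'so'] (min_width=13, slack=2)

Answer: train sand so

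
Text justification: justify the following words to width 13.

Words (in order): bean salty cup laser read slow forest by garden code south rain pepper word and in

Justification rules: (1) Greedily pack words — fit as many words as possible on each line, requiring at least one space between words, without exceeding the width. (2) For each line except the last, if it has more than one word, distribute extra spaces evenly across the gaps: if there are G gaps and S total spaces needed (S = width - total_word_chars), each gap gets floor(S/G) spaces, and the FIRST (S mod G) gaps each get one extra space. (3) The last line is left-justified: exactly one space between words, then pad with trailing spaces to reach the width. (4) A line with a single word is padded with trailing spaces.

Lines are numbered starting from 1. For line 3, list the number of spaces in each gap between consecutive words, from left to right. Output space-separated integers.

Answer: 5

Derivation:
Line 1: ['bean', 'salty'] (min_width=10, slack=3)
Line 2: ['cup', 'laser'] (min_width=9, slack=4)
Line 3: ['read', 'slow'] (min_width=9, slack=4)
Line 4: ['forest', 'by'] (min_width=9, slack=4)
Line 5: ['garden', 'code'] (min_width=11, slack=2)
Line 6: ['south', 'rain'] (min_width=10, slack=3)
Line 7: ['pepper', 'word'] (min_width=11, slack=2)
Line 8: ['and', 'in'] (min_width=6, slack=7)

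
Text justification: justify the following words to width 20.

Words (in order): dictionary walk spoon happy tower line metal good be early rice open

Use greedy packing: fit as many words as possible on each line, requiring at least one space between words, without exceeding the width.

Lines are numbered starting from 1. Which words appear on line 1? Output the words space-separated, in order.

Answer: dictionary walk

Derivation:
Line 1: ['dictionary', 'walk'] (min_width=15, slack=5)
Line 2: ['spoon', 'happy', 'tower'] (min_width=17, slack=3)
Line 3: ['line', 'metal', 'good', 'be'] (min_width=18, slack=2)
Line 4: ['early', 'rice', 'open'] (min_width=15, slack=5)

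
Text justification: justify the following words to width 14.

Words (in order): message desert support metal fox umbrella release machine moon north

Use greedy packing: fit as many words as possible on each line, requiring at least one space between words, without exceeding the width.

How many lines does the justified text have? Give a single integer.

Line 1: ['message', 'desert'] (min_width=14, slack=0)
Line 2: ['support', 'metal'] (min_width=13, slack=1)
Line 3: ['fox', 'umbrella'] (min_width=12, slack=2)
Line 4: ['release'] (min_width=7, slack=7)
Line 5: ['machine', 'moon'] (min_width=12, slack=2)
Line 6: ['north'] (min_width=5, slack=9)
Total lines: 6

Answer: 6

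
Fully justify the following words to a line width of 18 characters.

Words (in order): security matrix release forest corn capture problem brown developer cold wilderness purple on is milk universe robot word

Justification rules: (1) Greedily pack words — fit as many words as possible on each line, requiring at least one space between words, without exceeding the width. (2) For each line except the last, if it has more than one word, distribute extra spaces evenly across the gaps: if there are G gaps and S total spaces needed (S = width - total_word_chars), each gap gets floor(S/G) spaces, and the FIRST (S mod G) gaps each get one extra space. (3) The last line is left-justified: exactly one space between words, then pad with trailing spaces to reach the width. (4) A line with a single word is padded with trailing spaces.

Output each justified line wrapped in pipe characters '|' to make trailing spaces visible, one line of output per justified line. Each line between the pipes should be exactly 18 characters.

Line 1: ['security', 'matrix'] (min_width=15, slack=3)
Line 2: ['release', 'forest'] (min_width=14, slack=4)
Line 3: ['corn', 'capture'] (min_width=12, slack=6)
Line 4: ['problem', 'brown'] (min_width=13, slack=5)
Line 5: ['developer', 'cold'] (min_width=14, slack=4)
Line 6: ['wilderness', 'purple'] (min_width=17, slack=1)
Line 7: ['on', 'is', 'milk'] (min_width=10, slack=8)
Line 8: ['universe', 'robot'] (min_width=14, slack=4)
Line 9: ['word'] (min_width=4, slack=14)

Answer: |security    matrix|
|release     forest|
|corn       capture|
|problem      brown|
|developer     cold|
|wilderness  purple|
|on     is     milk|
|universe     robot|
|word              |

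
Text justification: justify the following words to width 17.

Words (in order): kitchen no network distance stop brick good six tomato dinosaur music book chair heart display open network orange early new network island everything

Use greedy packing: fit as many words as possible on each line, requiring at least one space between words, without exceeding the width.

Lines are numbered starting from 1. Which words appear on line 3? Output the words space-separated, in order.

Answer: stop brick good

Derivation:
Line 1: ['kitchen', 'no'] (min_width=10, slack=7)
Line 2: ['network', 'distance'] (min_width=16, slack=1)
Line 3: ['stop', 'brick', 'good'] (min_width=15, slack=2)
Line 4: ['six', 'tomato'] (min_width=10, slack=7)
Line 5: ['dinosaur', 'music'] (min_width=14, slack=3)
Line 6: ['book', 'chair', 'heart'] (min_width=16, slack=1)
Line 7: ['display', 'open'] (min_width=12, slack=5)
Line 8: ['network', 'orange'] (min_width=14, slack=3)
Line 9: ['early', 'new', 'network'] (min_width=17, slack=0)
Line 10: ['island', 'everything'] (min_width=17, slack=0)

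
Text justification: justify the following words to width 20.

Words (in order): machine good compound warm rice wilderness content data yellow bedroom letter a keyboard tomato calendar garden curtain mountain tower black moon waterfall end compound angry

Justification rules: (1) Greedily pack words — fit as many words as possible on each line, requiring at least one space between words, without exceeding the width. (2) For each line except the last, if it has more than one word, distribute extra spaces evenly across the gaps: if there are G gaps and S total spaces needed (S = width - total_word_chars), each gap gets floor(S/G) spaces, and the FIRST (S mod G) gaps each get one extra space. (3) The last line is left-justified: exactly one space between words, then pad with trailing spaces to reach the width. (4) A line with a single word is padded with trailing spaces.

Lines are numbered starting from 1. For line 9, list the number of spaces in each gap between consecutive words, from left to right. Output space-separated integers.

Answer: 2 2

Derivation:
Line 1: ['machine', 'good'] (min_width=12, slack=8)
Line 2: ['compound', 'warm', 'rice'] (min_width=18, slack=2)
Line 3: ['wilderness', 'content'] (min_width=18, slack=2)
Line 4: ['data', 'yellow', 'bedroom'] (min_width=19, slack=1)
Line 5: ['letter', 'a', 'keyboard'] (min_width=17, slack=3)
Line 6: ['tomato', 'calendar'] (min_width=15, slack=5)
Line 7: ['garden', 'curtain'] (min_width=14, slack=6)
Line 8: ['mountain', 'tower', 'black'] (min_width=20, slack=0)
Line 9: ['moon', 'waterfall', 'end'] (min_width=18, slack=2)
Line 10: ['compound', 'angry'] (min_width=14, slack=6)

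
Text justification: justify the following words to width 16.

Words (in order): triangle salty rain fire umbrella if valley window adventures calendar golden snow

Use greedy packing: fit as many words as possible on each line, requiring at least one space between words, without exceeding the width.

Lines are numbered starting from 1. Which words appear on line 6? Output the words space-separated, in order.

Line 1: ['triangle', 'salty'] (min_width=14, slack=2)
Line 2: ['rain', 'fire'] (min_width=9, slack=7)
Line 3: ['umbrella', 'if'] (min_width=11, slack=5)
Line 4: ['valley', 'window'] (min_width=13, slack=3)
Line 5: ['adventures'] (min_width=10, slack=6)
Line 6: ['calendar', 'golden'] (min_width=15, slack=1)
Line 7: ['snow'] (min_width=4, slack=12)

Answer: calendar golden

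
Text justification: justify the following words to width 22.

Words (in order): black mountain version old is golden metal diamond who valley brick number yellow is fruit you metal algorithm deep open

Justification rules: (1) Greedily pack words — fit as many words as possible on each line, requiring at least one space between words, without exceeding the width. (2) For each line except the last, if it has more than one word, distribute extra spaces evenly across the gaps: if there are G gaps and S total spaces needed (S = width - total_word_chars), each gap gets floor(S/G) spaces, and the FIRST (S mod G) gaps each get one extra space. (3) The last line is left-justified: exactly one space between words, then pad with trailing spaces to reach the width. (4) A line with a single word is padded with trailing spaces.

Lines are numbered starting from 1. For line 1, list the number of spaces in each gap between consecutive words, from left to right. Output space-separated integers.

Answer: 1 1

Derivation:
Line 1: ['black', 'mountain', 'version'] (min_width=22, slack=0)
Line 2: ['old', 'is', 'golden', 'metal'] (min_width=19, slack=3)
Line 3: ['diamond', 'who', 'valley'] (min_width=18, slack=4)
Line 4: ['brick', 'number', 'yellow', 'is'] (min_width=22, slack=0)
Line 5: ['fruit', 'you', 'metal'] (min_width=15, slack=7)
Line 6: ['algorithm', 'deep', 'open'] (min_width=19, slack=3)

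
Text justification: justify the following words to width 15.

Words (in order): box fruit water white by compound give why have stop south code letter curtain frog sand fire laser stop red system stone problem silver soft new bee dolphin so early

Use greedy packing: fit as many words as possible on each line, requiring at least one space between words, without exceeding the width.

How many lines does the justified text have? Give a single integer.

Line 1: ['box', 'fruit', 'water'] (min_width=15, slack=0)
Line 2: ['white', 'by'] (min_width=8, slack=7)
Line 3: ['compound', 'give'] (min_width=13, slack=2)
Line 4: ['why', 'have', 'stop'] (min_width=13, slack=2)
Line 5: ['south', 'code'] (min_width=10, slack=5)
Line 6: ['letter', 'curtain'] (min_width=14, slack=1)
Line 7: ['frog', 'sand', 'fire'] (min_width=14, slack=1)
Line 8: ['laser', 'stop', 'red'] (min_width=14, slack=1)
Line 9: ['system', 'stone'] (min_width=12, slack=3)
Line 10: ['problem', 'silver'] (min_width=14, slack=1)
Line 11: ['soft', 'new', 'bee'] (min_width=12, slack=3)
Line 12: ['dolphin', 'so'] (min_width=10, slack=5)
Line 13: ['early'] (min_width=5, slack=10)
Total lines: 13

Answer: 13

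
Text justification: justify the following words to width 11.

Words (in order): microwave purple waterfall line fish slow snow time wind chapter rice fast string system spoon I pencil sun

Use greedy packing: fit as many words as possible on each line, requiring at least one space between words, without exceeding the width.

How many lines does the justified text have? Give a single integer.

Answer: 12

Derivation:
Line 1: ['microwave'] (min_width=9, slack=2)
Line 2: ['purple'] (min_width=6, slack=5)
Line 3: ['waterfall'] (min_width=9, slack=2)
Line 4: ['line', 'fish'] (min_width=9, slack=2)
Line 5: ['slow', 'snow'] (min_width=9, slack=2)
Line 6: ['time', 'wind'] (min_width=9, slack=2)
Line 7: ['chapter'] (min_width=7, slack=4)
Line 8: ['rice', 'fast'] (min_width=9, slack=2)
Line 9: ['string'] (min_width=6, slack=5)
Line 10: ['system'] (min_width=6, slack=5)
Line 11: ['spoon', 'I'] (min_width=7, slack=4)
Line 12: ['pencil', 'sun'] (min_width=10, slack=1)
Total lines: 12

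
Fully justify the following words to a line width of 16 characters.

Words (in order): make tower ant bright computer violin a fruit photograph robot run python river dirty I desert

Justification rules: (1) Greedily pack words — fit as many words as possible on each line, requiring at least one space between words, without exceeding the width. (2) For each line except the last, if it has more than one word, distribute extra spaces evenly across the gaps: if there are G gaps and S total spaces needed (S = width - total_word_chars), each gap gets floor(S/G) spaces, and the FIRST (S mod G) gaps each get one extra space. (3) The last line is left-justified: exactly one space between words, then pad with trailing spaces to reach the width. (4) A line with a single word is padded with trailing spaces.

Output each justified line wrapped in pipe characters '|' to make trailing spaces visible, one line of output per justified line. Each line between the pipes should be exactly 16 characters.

Line 1: ['make', 'tower', 'ant'] (min_width=14, slack=2)
Line 2: ['bright', 'computer'] (min_width=15, slack=1)
Line 3: ['violin', 'a', 'fruit'] (min_width=14, slack=2)
Line 4: ['photograph', 'robot'] (min_width=16, slack=0)
Line 5: ['run', 'python', 'river'] (min_width=16, slack=0)
Line 6: ['dirty', 'I', 'desert'] (min_width=14, slack=2)

Answer: |make  tower  ant|
|bright  computer|
|violin  a  fruit|
|photograph robot|
|run python river|
|dirty I desert  |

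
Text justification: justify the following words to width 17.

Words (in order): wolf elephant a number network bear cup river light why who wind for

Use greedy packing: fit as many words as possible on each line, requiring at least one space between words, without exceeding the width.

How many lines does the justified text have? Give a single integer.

Line 1: ['wolf', 'elephant', 'a'] (min_width=15, slack=2)
Line 2: ['number', 'network'] (min_width=14, slack=3)
Line 3: ['bear', 'cup', 'river'] (min_width=14, slack=3)
Line 4: ['light', 'why', 'who'] (min_width=13, slack=4)
Line 5: ['wind', 'for'] (min_width=8, slack=9)
Total lines: 5

Answer: 5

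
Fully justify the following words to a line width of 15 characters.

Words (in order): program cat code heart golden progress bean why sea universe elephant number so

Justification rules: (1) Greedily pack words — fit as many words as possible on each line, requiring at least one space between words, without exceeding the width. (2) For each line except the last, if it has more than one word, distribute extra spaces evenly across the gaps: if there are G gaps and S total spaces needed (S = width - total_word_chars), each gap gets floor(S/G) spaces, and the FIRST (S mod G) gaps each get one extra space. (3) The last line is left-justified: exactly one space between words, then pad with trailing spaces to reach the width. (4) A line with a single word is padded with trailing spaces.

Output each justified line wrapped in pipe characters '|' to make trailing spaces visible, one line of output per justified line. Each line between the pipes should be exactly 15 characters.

Line 1: ['program', 'cat'] (min_width=11, slack=4)
Line 2: ['code', 'heart'] (min_width=10, slack=5)
Line 3: ['golden', 'progress'] (min_width=15, slack=0)
Line 4: ['bean', 'why', 'sea'] (min_width=12, slack=3)
Line 5: ['universe'] (min_width=8, slack=7)
Line 6: ['elephant', 'number'] (min_width=15, slack=0)
Line 7: ['so'] (min_width=2, slack=13)

Answer: |program     cat|
|code      heart|
|golden progress|
|bean   why  sea|
|universe       |
|elephant number|
|so             |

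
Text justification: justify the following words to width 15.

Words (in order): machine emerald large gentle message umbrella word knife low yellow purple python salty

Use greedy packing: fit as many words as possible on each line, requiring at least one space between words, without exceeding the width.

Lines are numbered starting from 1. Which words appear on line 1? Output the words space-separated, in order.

Answer: machine emerald

Derivation:
Line 1: ['machine', 'emerald'] (min_width=15, slack=0)
Line 2: ['large', 'gentle'] (min_width=12, slack=3)
Line 3: ['message'] (min_width=7, slack=8)
Line 4: ['umbrella', 'word'] (min_width=13, slack=2)
Line 5: ['knife', 'low'] (min_width=9, slack=6)
Line 6: ['yellow', 'purple'] (min_width=13, slack=2)
Line 7: ['python', 'salty'] (min_width=12, slack=3)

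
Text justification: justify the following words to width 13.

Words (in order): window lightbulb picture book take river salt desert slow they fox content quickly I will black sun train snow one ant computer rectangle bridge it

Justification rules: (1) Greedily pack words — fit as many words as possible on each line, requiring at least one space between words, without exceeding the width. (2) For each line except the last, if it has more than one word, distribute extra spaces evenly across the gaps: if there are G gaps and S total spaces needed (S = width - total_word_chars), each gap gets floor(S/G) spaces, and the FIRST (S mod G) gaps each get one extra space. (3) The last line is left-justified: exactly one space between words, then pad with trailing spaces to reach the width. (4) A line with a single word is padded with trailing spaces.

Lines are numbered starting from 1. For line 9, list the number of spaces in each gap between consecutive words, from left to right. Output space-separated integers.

Answer: 4

Derivation:
Line 1: ['window'] (min_width=6, slack=7)
Line 2: ['lightbulb'] (min_width=9, slack=4)
Line 3: ['picture', 'book'] (min_width=12, slack=1)
Line 4: ['take', 'river'] (min_width=10, slack=3)
Line 5: ['salt', 'desert'] (min_width=11, slack=2)
Line 6: ['slow', 'they', 'fox'] (min_width=13, slack=0)
Line 7: ['content'] (min_width=7, slack=6)
Line 8: ['quickly', 'I'] (min_width=9, slack=4)
Line 9: ['will', 'black'] (min_width=10, slack=3)
Line 10: ['sun', 'train'] (min_width=9, slack=4)
Line 11: ['snow', 'one', 'ant'] (min_width=12, slack=1)
Line 12: ['computer'] (min_width=8, slack=5)
Line 13: ['rectangle'] (min_width=9, slack=4)
Line 14: ['bridge', 'it'] (min_width=9, slack=4)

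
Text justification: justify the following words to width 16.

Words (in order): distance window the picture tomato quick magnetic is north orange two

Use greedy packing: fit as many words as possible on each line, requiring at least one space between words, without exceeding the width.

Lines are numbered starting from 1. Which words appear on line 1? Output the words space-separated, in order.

Answer: distance window

Derivation:
Line 1: ['distance', 'window'] (min_width=15, slack=1)
Line 2: ['the', 'picture'] (min_width=11, slack=5)
Line 3: ['tomato', 'quick'] (min_width=12, slack=4)
Line 4: ['magnetic', 'is'] (min_width=11, slack=5)
Line 5: ['north', 'orange', 'two'] (min_width=16, slack=0)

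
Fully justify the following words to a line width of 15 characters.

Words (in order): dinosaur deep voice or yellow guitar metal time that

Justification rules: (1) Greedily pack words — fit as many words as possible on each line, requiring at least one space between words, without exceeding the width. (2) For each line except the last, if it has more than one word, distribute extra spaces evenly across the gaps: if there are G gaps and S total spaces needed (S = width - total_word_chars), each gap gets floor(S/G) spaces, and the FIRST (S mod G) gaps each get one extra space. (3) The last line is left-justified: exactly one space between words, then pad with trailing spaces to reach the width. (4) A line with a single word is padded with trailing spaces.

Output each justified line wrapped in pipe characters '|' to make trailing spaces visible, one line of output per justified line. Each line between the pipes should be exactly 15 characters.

Line 1: ['dinosaur', 'deep'] (min_width=13, slack=2)
Line 2: ['voice', 'or', 'yellow'] (min_width=15, slack=0)
Line 3: ['guitar', 'metal'] (min_width=12, slack=3)
Line 4: ['time', 'that'] (min_width=9, slack=6)

Answer: |dinosaur   deep|
|voice or yellow|
|guitar    metal|
|time that      |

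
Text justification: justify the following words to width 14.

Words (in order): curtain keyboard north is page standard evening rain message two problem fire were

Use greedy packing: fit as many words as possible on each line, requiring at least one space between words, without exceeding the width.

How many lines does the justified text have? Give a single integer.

Line 1: ['curtain'] (min_width=7, slack=7)
Line 2: ['keyboard', 'north'] (min_width=14, slack=0)
Line 3: ['is', 'page'] (min_width=7, slack=7)
Line 4: ['standard'] (min_width=8, slack=6)
Line 5: ['evening', 'rain'] (min_width=12, slack=2)
Line 6: ['message', 'two'] (min_width=11, slack=3)
Line 7: ['problem', 'fire'] (min_width=12, slack=2)
Line 8: ['were'] (min_width=4, slack=10)
Total lines: 8

Answer: 8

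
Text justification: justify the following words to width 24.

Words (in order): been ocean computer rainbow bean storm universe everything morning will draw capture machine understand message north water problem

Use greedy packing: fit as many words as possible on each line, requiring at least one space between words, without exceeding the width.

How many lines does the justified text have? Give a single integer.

Answer: 7

Derivation:
Line 1: ['been', 'ocean', 'computer'] (min_width=19, slack=5)
Line 2: ['rainbow', 'bean', 'storm'] (min_width=18, slack=6)
Line 3: ['universe', 'everything'] (min_width=19, slack=5)
Line 4: ['morning', 'will', 'draw'] (min_width=17, slack=7)
Line 5: ['capture', 'machine'] (min_width=15, slack=9)
Line 6: ['understand', 'message', 'north'] (min_width=24, slack=0)
Line 7: ['water', 'problem'] (min_width=13, slack=11)
Total lines: 7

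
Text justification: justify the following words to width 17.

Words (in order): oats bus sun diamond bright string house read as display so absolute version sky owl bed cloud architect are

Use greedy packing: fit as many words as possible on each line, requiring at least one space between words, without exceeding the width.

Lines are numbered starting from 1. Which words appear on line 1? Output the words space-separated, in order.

Answer: oats bus sun

Derivation:
Line 1: ['oats', 'bus', 'sun'] (min_width=12, slack=5)
Line 2: ['diamond', 'bright'] (min_width=14, slack=3)
Line 3: ['string', 'house', 'read'] (min_width=17, slack=0)
Line 4: ['as', 'display', 'so'] (min_width=13, slack=4)
Line 5: ['absolute', 'version'] (min_width=16, slack=1)
Line 6: ['sky', 'owl', 'bed', 'cloud'] (min_width=17, slack=0)
Line 7: ['architect', 'are'] (min_width=13, slack=4)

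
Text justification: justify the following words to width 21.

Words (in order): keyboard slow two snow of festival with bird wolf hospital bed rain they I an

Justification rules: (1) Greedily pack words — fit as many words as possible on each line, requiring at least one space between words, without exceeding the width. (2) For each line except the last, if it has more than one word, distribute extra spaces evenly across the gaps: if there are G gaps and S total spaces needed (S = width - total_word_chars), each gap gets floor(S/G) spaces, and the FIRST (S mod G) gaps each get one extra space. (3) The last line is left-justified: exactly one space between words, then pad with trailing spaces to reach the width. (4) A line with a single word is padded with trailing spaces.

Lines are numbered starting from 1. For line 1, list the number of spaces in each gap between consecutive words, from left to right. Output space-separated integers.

Answer: 3 3

Derivation:
Line 1: ['keyboard', 'slow', 'two'] (min_width=17, slack=4)
Line 2: ['snow', 'of', 'festival', 'with'] (min_width=21, slack=0)
Line 3: ['bird', 'wolf', 'hospital'] (min_width=18, slack=3)
Line 4: ['bed', 'rain', 'they', 'I', 'an'] (min_width=18, slack=3)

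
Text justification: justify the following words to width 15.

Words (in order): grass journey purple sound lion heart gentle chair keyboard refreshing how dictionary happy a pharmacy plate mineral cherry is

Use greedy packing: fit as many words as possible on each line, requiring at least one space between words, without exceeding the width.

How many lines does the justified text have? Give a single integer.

Answer: 11

Derivation:
Line 1: ['grass', 'journey'] (min_width=13, slack=2)
Line 2: ['purple', 'sound'] (min_width=12, slack=3)
Line 3: ['lion', 'heart'] (min_width=10, slack=5)
Line 4: ['gentle', 'chair'] (min_width=12, slack=3)
Line 5: ['keyboard'] (min_width=8, slack=7)
Line 6: ['refreshing', 'how'] (min_width=14, slack=1)
Line 7: ['dictionary'] (min_width=10, slack=5)
Line 8: ['happy', 'a'] (min_width=7, slack=8)
Line 9: ['pharmacy', 'plate'] (min_width=14, slack=1)
Line 10: ['mineral', 'cherry'] (min_width=14, slack=1)
Line 11: ['is'] (min_width=2, slack=13)
Total lines: 11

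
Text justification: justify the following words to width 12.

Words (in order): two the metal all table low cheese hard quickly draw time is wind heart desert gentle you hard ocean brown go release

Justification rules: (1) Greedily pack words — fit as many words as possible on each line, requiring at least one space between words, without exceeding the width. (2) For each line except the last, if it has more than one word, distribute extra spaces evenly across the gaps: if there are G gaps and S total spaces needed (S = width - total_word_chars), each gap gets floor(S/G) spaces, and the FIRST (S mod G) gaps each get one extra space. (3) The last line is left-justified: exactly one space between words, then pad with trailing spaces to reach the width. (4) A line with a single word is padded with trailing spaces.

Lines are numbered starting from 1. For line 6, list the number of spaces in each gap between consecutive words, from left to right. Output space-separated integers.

Answer: 1 1

Derivation:
Line 1: ['two', 'the'] (min_width=7, slack=5)
Line 2: ['metal', 'all'] (min_width=9, slack=3)
Line 3: ['table', 'low'] (min_width=9, slack=3)
Line 4: ['cheese', 'hard'] (min_width=11, slack=1)
Line 5: ['quickly', 'draw'] (min_width=12, slack=0)
Line 6: ['time', 'is', 'wind'] (min_width=12, slack=0)
Line 7: ['heart', 'desert'] (min_width=12, slack=0)
Line 8: ['gentle', 'you'] (min_width=10, slack=2)
Line 9: ['hard', 'ocean'] (min_width=10, slack=2)
Line 10: ['brown', 'go'] (min_width=8, slack=4)
Line 11: ['release'] (min_width=7, slack=5)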